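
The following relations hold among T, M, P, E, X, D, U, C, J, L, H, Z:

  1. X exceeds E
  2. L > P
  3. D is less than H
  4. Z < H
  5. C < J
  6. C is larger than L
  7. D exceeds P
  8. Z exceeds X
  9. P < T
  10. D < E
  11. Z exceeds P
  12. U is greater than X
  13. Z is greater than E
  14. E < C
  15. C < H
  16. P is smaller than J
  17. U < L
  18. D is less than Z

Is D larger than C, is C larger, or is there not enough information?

C

Link the given pairs in sequence: D < E; E < X; X < U; U < L; L < C.
Together: D < E < X < U < L < C.
So C is larger.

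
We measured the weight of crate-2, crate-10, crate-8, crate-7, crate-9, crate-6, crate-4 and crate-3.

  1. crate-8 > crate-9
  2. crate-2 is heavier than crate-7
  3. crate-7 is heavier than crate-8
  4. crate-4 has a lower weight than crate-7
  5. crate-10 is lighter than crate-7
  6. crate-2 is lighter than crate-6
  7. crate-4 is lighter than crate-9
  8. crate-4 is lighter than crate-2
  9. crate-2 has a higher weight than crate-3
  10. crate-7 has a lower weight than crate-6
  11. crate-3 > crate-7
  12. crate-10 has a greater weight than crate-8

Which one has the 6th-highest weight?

crate-8

Chaining the given pairs: crate-4 < crate-9 < crate-8 < crate-10 < crate-7 < crate-3 < crate-2 < crate-6.
Counting 6 from the largest end gives crate-8.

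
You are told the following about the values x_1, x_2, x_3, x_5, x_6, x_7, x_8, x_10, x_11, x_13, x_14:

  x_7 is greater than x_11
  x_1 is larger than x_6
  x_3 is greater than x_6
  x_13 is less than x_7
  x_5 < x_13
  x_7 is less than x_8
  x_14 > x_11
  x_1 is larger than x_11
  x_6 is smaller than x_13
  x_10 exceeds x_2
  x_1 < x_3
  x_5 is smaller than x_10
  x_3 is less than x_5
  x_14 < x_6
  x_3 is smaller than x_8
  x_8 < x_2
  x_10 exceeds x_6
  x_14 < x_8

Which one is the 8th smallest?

Piecing the relations together gives one ordering: x_11 < x_14 < x_6 < x_1 < x_3 < x_5 < x_13 < x_7 < x_8 < x_2 < x_10.
Counting 8 from the smallest end gives x_7.

x_7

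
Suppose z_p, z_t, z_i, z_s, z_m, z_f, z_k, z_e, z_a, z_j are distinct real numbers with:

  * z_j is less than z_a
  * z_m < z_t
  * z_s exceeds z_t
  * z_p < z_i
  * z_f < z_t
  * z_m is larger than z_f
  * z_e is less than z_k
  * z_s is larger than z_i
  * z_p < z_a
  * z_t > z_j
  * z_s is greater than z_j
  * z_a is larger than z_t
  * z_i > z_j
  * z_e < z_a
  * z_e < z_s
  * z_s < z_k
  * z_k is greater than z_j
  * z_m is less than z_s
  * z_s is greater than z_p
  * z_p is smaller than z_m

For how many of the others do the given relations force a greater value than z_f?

The elements the relations force above z_f are z_m, z_t, z_s, z_a, z_k — no chain reaches any other.
That is 5.

5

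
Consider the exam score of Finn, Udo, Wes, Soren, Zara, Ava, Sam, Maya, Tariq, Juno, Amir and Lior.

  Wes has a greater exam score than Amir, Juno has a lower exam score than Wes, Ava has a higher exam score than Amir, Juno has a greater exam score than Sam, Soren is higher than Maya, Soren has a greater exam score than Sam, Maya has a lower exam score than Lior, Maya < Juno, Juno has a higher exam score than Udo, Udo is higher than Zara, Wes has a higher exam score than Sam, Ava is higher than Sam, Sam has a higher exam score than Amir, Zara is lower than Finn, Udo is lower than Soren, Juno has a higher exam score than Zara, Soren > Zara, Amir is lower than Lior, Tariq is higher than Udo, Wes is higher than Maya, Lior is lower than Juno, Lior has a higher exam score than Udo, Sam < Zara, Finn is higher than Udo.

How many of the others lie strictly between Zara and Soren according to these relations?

1

Chaining upward from Zara reaches: Udo, Tariq, Finn, Lior, Juno, Wes.
Chaining downward from Soren reaches: Amir, Sam, Maya, Udo.
Strictly between Zara and Soren are those in both lists: Udo — 1 element.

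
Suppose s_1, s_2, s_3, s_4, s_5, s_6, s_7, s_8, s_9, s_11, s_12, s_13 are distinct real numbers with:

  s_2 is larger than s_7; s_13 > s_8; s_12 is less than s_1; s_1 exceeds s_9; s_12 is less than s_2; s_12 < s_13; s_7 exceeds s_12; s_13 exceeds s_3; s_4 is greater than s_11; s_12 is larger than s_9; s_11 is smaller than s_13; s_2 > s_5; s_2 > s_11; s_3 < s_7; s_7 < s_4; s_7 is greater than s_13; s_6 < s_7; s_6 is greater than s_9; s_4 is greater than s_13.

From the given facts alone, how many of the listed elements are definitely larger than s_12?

Directly above s_12: s_1, s_13, s_7, s_2.
One step further: s_4 (5 so far).
No other element is forced above s_12 by the given relations, so the count is 5.

5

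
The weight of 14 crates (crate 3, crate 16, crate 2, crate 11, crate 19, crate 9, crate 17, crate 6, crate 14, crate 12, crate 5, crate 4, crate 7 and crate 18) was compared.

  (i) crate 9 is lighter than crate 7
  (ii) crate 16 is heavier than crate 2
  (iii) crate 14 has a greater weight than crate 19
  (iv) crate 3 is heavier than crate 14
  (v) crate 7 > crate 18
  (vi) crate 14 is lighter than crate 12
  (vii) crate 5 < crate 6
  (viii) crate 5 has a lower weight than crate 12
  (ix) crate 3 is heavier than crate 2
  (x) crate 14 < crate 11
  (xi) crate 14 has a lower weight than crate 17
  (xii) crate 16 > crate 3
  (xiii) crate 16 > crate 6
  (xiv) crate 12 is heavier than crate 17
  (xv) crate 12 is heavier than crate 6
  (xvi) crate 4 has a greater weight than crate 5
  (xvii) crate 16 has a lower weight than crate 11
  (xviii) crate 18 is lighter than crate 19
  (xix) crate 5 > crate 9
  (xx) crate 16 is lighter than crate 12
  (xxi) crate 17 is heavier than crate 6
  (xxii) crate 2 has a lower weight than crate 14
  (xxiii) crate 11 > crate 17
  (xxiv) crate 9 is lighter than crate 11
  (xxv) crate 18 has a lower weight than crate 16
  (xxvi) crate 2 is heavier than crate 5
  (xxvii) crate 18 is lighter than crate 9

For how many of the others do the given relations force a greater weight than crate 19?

6

Directly above crate 19: crate 14.
One step further: crate 17, crate 3, crate 11, crate 12 (5 so far).
One step further: crate 16 (6 so far).
Nothing else is reachable above crate 19; 6 in all.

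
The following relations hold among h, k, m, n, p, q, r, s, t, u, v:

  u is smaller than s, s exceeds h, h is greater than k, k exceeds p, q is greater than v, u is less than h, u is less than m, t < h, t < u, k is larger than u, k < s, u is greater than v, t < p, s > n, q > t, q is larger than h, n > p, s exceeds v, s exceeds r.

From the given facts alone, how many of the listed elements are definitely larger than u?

Directly above u: k, h, m, s.
One step further: q (5 so far).
Nothing else is reachable above u; 5 in all.

5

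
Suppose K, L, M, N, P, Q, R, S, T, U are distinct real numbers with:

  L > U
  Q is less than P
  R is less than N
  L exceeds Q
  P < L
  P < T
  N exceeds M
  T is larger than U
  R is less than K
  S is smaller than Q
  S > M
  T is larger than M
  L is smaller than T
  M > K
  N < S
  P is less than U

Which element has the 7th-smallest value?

The consecutive relations fix a unique order: R < K < M < N < S < Q < P < U < L < T.
Counting 7 from the smallest end gives P.

P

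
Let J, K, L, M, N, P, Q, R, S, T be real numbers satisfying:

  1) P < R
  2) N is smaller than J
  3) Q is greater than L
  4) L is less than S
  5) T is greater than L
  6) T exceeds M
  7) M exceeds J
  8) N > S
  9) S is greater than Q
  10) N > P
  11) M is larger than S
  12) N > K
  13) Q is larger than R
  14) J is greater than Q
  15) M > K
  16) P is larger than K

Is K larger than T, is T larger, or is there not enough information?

T

The relevant relations are K < P; P < R; R < Q; Q < S; S < N; N < J; J < M; M < T.
Chaining these gives K < P < R < Q < S < N < J < M < T.
So T is larger.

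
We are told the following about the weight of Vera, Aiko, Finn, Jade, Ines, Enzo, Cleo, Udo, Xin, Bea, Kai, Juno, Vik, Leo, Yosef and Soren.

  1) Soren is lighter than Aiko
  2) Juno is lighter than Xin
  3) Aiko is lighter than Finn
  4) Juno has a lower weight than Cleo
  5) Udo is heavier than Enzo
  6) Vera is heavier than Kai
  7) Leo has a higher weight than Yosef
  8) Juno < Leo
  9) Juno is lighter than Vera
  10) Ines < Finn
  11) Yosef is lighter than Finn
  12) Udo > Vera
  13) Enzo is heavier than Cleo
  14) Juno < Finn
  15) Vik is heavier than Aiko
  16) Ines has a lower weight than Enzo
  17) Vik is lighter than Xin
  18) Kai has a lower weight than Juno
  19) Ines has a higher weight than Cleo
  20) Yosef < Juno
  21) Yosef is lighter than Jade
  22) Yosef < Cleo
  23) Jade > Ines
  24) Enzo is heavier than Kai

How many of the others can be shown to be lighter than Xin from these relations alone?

6

Directly below Xin: Juno, Vik.
One step further: Yosef, Kai, Aiko (5 so far).
One step further: Soren (6 so far).
Nothing else is reachable below Xin; 6 in all.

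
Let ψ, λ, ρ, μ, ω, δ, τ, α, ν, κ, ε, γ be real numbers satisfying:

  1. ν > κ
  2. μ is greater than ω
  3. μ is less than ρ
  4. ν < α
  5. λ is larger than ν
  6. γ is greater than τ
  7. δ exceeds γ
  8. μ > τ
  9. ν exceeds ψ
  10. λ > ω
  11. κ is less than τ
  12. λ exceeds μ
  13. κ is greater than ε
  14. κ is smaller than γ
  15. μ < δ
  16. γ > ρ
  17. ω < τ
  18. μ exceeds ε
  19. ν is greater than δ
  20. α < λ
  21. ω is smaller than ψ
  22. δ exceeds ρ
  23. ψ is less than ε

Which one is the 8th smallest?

γ

The consecutive relations fix a unique order: ω < ψ < ε < κ < τ < μ < ρ < γ < δ < ν < α < λ.
Counting 8 from the smallest end gives γ.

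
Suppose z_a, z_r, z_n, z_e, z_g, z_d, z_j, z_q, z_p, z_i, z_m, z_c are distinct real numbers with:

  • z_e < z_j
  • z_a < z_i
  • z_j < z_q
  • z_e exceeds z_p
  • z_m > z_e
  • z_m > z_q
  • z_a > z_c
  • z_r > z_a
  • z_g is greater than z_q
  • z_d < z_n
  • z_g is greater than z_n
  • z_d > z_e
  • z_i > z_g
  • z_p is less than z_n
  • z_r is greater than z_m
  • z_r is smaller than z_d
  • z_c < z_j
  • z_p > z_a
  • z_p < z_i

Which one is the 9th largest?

z_e

The consecutive relations fix a unique order: z_c < z_a < z_p < z_e < z_j < z_q < z_m < z_r < z_d < z_n < z_g < z_i.
Counting 9 from the largest end gives z_e.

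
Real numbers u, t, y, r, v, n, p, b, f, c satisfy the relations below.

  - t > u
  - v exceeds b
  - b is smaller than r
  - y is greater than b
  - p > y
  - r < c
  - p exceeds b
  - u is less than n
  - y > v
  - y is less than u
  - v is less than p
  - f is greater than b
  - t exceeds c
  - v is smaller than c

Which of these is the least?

v is not least since b < v; y is not least since v < y; r is not least since b < r; u is not least since y < u; c is not least since v < c; t is not least since u < t; f is not least since b < f; p is not least since v < p; n is not least since u < n.
Only b has nothing below it, so b is the least.

b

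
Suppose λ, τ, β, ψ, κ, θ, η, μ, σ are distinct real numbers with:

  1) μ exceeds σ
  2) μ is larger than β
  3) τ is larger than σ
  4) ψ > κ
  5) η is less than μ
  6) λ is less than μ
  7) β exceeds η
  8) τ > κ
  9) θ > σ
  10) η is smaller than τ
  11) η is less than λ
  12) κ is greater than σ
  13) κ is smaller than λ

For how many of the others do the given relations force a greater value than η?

4

Directly above η: β, λ, μ, τ.
Nothing else is reachable above η; 4 in all.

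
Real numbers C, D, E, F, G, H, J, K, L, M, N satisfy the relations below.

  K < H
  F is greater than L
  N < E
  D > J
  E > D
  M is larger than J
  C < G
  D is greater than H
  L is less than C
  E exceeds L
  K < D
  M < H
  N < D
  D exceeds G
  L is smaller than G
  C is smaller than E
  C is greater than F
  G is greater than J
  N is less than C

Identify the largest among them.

E

Chaining downward from E: directly below it, L, N, C, D; then J, F, K, H, G; then M.
That covers every other element, and nothing is given above E, so E is the largest.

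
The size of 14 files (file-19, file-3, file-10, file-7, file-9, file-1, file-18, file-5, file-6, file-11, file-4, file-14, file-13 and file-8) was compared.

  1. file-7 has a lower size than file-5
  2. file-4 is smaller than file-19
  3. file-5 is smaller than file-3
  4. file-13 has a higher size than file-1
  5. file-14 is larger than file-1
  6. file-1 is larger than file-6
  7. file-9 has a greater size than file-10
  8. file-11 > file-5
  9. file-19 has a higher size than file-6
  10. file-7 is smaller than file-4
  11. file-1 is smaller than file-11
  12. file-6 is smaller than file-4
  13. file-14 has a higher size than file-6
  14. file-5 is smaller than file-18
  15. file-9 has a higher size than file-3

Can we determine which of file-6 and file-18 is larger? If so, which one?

Following every chain through file-6: above file-6 we get file-1, file-13, file-4, file-14, file-11, file-19.
file-18 is not reached, and no chain runs the other way from file-18 to file-6.
So the given relations leave the order of file-6 and file-18 undetermined.

undetermined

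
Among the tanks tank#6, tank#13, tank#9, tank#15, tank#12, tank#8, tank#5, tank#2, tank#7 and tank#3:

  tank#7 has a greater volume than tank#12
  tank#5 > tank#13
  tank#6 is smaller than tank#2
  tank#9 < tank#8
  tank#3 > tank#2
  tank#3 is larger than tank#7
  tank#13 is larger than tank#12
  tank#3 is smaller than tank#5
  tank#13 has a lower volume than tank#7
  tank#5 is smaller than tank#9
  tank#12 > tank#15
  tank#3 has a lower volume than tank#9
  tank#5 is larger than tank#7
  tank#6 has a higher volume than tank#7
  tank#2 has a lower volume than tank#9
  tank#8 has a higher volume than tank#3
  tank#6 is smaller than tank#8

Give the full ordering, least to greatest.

The consecutive links are each given: tank#15 < tank#12; tank#12 < tank#13; tank#13 < tank#7; tank#7 < tank#6; tank#6 < tank#2; tank#2 < tank#3; tank#3 < tank#5; tank#5 < tank#9; tank#9 < tank#8.

tank#15 < tank#12 < tank#13 < tank#7 < tank#6 < tank#2 < tank#3 < tank#5 < tank#9 < tank#8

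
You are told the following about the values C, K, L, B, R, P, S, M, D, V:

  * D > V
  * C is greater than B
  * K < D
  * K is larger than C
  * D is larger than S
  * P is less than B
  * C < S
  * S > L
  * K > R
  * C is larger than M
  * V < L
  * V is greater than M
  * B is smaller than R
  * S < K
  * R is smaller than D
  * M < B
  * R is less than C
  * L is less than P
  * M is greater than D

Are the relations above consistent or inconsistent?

Chaining the given relations yields M < V < L < P < B < R < C < S < K < D, so M < D. But one relation states D < M. These cannot both hold.

inconsistent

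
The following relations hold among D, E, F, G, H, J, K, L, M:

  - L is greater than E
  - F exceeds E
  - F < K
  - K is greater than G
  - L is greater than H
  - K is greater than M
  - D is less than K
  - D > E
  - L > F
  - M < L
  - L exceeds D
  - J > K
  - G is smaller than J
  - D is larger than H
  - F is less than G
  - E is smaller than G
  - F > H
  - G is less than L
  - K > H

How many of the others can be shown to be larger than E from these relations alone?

From E the given relations immediately reach F, G, D, L.
From those, K, J — 6 in total.
Nothing else is reachable above E; 6 in all.

6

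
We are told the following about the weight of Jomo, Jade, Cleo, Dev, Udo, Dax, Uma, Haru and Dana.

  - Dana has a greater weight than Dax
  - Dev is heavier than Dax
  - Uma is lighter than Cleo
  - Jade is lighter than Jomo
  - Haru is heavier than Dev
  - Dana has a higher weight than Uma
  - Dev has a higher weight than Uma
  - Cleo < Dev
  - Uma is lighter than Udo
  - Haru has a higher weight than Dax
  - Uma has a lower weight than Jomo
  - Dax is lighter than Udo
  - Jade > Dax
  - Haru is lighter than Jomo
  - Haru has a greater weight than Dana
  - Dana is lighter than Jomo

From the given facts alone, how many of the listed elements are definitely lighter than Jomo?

7

From Jomo the given relations immediately reach Uma, Dana, Jade, Haru.
From those, Dax, Dev — 6 in total.
From those, Cleo — 7 in total.
Nothing else is reachable below Jomo; 7 in all.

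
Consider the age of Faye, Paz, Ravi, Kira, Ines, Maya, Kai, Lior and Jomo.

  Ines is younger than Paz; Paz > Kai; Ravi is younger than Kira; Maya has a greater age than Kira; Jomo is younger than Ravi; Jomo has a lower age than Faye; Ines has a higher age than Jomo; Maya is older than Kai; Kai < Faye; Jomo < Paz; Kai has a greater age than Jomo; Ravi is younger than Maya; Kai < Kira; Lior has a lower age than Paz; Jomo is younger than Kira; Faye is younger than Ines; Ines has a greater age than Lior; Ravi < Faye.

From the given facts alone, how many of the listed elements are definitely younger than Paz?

6

From Paz the given relations immediately reach Lior, Jomo, Kai, Ines.
From those, Faye — 5 in total.
From those, Ravi — 6 in total.
No other element is forced below Paz by the given relations, so the count is 6.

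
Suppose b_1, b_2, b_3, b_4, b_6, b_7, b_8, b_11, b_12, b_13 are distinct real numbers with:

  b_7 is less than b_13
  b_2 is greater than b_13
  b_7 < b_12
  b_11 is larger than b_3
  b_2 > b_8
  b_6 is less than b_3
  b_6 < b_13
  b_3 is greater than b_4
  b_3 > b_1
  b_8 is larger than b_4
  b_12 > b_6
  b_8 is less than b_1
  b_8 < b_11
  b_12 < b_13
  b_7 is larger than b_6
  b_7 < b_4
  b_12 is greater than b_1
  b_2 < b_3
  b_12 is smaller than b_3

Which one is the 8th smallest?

The consecutive relations fix a unique order: b_6 < b_7 < b_4 < b_8 < b_1 < b_12 < b_13 < b_2 < b_3 < b_11.
Counting 8 from the smallest end gives b_2.

b_2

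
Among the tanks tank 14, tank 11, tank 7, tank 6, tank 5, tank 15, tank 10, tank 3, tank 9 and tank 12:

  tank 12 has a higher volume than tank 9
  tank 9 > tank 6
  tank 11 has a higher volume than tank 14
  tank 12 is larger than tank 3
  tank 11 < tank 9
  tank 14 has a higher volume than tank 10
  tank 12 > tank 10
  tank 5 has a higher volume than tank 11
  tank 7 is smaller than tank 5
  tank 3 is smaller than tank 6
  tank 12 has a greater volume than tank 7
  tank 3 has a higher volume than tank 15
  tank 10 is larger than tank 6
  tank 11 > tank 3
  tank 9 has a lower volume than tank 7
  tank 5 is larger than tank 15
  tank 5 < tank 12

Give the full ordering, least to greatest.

tank 15 < tank 3 < tank 6 < tank 10 < tank 14 < tank 11 < tank 9 < tank 7 < tank 5 < tank 12

Each adjacent pair is fixed by a given relation: tank 15 < tank 3; tank 3 < tank 6; tank 6 < tank 10; tank 10 < tank 14; tank 14 < tank 11; tank 11 < tank 9; tank 9 < tank 7; tank 7 < tank 5; tank 5 < tank 12. Chaining them end to end gives the full order.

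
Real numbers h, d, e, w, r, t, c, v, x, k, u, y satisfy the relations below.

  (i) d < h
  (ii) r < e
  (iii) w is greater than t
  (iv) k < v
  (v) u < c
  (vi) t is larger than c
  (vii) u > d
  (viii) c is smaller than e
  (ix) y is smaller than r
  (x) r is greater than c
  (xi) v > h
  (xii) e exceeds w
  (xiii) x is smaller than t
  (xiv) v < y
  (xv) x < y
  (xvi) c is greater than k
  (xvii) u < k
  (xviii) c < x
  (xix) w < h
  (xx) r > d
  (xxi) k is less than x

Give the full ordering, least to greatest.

d < u < k < c < x < t < w < h < v < y < r < e

The consecutive links are each given: d < u; u < k; k < c; c < x; x < t; t < w; w < h; h < v; v < y; y < r; r < e.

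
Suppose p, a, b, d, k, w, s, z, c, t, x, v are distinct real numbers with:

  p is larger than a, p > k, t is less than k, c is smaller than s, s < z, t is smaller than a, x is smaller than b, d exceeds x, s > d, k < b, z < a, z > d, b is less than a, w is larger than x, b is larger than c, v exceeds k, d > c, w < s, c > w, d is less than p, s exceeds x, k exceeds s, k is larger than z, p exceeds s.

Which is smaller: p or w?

w

w < c < d < s < z < k < b < a < p, by transitivity through c, d, s, z, k, b, a.
So w < p; w is the smaller of the two.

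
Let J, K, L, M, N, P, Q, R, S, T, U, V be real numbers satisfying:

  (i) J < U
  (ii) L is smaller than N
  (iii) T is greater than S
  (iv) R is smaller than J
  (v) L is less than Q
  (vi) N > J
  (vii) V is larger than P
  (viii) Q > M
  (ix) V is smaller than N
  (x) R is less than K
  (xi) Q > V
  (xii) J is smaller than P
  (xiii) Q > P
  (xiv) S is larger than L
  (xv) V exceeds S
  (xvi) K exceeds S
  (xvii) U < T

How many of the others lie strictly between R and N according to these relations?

3

The relations place R below N. An element lies strictly between them when it is forced above R and also forced below N.
Above R: {J, U, P, K, V, Q, T}. Below N: {L, J, S, P, V}.
Intersection: {J, P, V} — 3.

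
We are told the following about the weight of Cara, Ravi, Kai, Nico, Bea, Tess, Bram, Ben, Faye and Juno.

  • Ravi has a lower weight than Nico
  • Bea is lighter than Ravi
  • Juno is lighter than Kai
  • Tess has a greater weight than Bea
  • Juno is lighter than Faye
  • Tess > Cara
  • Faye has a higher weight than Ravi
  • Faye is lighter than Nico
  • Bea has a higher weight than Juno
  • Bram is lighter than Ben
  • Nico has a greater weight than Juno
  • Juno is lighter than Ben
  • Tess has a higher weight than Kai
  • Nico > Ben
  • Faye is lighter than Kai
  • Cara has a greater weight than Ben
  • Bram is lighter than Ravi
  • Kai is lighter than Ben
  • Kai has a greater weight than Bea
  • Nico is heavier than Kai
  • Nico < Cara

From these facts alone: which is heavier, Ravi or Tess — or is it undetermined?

Tess

Ravi < Faye and Faye < Kai give Ravi < Kai.
With Kai < Ben: Ravi < Faye < Kai < Ben.
Then Ben < Nico extends the chain to Nico.
With Nico < Cara: Ravi < Faye < Kai < Ben < Nico < Cara.
Then Cara < Tess extends the chain to Tess.
So Tess is heavier.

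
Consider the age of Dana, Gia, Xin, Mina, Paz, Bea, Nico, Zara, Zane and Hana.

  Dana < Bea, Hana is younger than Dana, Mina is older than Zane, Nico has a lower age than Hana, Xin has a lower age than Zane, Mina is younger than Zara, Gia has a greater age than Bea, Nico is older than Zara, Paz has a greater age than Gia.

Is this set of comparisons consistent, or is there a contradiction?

The single ordering Xin < Zane < Mina < Zara < Nico < Hana < Dana < Bea < Gia < Paz satisfies every listed relation, so no contradiction arises.

consistent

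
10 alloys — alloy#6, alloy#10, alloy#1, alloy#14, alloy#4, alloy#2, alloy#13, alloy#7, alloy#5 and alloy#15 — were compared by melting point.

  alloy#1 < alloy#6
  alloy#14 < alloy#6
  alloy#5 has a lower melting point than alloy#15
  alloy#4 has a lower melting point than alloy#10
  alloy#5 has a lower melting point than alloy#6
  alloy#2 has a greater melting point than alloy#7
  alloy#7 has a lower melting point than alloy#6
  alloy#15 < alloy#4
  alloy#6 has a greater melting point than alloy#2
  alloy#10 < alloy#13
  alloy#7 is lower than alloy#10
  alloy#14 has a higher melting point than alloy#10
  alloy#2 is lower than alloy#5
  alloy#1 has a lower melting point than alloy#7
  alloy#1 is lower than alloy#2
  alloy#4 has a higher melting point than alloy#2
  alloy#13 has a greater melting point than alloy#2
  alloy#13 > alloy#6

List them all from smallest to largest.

alloy#1 < alloy#7 < alloy#2 < alloy#5 < alloy#15 < alloy#4 < alloy#10 < alloy#14 < alloy#6 < alloy#13

Each adjacent pair is fixed by a given relation: alloy#1 < alloy#7; alloy#7 < alloy#2; alloy#2 < alloy#5; alloy#5 < alloy#15; alloy#15 < alloy#4; alloy#4 < alloy#10; alloy#10 < alloy#14; alloy#14 < alloy#6; alloy#6 < alloy#13. Chaining them end to end gives the full order.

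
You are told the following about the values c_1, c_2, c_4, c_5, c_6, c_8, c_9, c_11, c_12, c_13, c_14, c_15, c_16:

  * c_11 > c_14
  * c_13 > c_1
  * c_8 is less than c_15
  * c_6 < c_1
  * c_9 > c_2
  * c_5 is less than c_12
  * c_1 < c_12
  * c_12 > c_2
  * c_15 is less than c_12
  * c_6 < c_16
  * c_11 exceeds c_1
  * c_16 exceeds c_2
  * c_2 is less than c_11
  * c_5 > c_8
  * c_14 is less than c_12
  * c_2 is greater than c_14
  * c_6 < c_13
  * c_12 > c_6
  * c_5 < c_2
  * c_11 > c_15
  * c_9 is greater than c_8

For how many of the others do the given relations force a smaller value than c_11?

Directly below c_11: c_14, c_15, c_1, c_2.
One step further: c_8, c_6, c_5 (7 so far).
Nothing else is reachable below c_11; 7 in all.

7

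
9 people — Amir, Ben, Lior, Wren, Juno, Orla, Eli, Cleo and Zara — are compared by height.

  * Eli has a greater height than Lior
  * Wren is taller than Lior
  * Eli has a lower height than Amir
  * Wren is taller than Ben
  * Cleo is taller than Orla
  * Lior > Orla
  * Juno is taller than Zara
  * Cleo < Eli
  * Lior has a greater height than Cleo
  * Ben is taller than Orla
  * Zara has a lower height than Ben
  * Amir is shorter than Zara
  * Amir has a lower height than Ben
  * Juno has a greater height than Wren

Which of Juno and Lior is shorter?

Lior < Eli and Eli < Amir give Lior < Amir.
Then Amir < Zara extends the chain to Zara.
With Zara < Ben: Lior < Eli < Amir < Zara < Ben.
With Ben < Wren: Lior < Eli < Amir < Zara < Ben < Wren.
Then Wren < Juno extends the chain to Juno.
So Lior < Juno; Lior is the shorter of the two.

Lior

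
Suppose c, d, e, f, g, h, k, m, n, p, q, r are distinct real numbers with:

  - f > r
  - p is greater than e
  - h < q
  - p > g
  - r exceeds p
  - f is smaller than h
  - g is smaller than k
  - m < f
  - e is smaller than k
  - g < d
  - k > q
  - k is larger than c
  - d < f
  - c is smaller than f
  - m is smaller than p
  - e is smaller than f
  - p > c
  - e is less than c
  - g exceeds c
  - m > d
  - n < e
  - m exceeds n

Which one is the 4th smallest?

g

The consecutive relations fix a unique order: n < e < c < g < d < m < p < r < f < h < q < k.
Counting 4 from the smallest end gives g.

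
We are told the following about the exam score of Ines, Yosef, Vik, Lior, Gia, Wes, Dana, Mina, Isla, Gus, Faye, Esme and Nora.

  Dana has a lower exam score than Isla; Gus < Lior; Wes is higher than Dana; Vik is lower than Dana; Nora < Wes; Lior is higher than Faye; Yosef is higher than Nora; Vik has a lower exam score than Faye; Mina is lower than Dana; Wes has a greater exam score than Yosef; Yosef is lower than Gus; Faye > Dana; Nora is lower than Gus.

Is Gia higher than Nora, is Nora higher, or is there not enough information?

Following every chain through Nora: above Nora we get Yosef, Gus, Wes, Lior.
Gia is not reached, and no chain runs the other way from Gia to Nora.
So the given relations leave the order of Nora and Gia undetermined.

undetermined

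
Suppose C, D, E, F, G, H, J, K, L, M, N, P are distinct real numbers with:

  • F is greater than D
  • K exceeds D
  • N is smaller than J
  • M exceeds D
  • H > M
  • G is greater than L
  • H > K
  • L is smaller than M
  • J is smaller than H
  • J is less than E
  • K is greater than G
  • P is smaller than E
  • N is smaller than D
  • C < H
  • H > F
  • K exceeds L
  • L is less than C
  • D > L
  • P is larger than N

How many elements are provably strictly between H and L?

6

The relations place L below H. An element lies strictly between them when it is forced above L and also forced below H.
Above L: {D, G, M, C, F, K}. Below H: {N, D, J, G, M, C, F, K}.
Intersection: {D, G, M, C, F, K} — 6.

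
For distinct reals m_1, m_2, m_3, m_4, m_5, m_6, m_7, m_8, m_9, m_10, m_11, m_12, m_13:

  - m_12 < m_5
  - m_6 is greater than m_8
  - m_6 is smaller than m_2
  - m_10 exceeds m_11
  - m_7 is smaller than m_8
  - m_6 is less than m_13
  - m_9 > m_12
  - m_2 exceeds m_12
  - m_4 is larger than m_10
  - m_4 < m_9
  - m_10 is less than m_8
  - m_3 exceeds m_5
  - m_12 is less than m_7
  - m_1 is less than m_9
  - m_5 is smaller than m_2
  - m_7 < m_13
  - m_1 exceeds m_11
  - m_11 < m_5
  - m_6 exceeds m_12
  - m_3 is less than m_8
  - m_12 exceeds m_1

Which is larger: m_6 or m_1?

m_6

Link the given pairs in sequence: m_1 < m_12; m_12 < m_5; m_5 < m_3; m_3 < m_8; m_8 < m_6.
Together: m_1 < m_12 < m_5 < m_3 < m_8 < m_6.
So m_1 < m_6; m_6 is the larger of the two.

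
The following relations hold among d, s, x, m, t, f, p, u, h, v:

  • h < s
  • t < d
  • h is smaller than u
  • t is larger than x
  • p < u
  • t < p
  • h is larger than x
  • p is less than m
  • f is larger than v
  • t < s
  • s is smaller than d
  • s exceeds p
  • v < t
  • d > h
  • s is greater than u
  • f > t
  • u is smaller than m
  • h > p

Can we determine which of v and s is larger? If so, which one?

s

Link the given pairs in sequence: v < t; t < p; p < h; h < u; u < s.
Chaining these gives v < t < p < h < u < s.
So s is larger.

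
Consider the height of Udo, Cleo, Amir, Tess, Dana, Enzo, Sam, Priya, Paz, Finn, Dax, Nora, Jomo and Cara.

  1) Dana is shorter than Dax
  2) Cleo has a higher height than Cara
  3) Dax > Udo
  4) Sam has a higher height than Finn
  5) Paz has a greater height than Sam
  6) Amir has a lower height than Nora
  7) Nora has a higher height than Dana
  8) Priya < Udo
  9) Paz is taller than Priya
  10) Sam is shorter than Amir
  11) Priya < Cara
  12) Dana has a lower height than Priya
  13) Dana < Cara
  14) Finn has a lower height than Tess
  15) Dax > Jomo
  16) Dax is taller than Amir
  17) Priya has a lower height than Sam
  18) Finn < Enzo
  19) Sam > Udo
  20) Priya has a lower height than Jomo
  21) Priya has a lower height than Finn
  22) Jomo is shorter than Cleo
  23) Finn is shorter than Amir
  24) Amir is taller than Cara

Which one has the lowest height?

Chaining upward from Dana: directly above it, Priya, Cara, Nora, Dax; then Finn, Udo, Jomo, Sam, Amir, Paz, Cleo; then Tess, Enzo.
That covers every other element, and nothing is given below Dana, so Dana is the lowest height.

Dana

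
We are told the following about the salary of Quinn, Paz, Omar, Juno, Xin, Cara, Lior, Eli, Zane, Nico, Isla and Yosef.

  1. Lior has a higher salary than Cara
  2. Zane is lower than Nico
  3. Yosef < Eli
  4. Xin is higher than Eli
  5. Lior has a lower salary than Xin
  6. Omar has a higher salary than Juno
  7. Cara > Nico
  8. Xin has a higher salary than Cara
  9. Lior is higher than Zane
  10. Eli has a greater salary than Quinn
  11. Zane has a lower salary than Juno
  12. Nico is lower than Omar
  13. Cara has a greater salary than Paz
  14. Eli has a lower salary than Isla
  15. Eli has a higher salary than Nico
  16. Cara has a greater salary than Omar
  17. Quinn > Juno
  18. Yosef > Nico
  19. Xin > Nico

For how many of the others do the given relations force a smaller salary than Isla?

6

Directly below Isla: Eli.
One step further: Nico, Quinn, Yosef (4 so far).
One step further: Zane, Juno (6 so far).
No other element is forced below Isla by the given relations, so the count is 6.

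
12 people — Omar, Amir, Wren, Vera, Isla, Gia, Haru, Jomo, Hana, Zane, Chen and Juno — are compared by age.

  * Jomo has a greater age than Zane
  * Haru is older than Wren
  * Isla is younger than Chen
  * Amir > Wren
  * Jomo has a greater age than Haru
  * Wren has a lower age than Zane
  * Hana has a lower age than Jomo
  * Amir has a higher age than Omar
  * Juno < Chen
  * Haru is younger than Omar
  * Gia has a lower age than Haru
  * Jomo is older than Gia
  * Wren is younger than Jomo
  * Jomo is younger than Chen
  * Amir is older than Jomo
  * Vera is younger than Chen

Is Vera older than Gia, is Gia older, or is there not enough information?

Following every chain through Gia: above Gia we get Haru, Omar, Jomo, Chen, Amir.
Vera is not reached, and no chain runs the other way from Vera to Gia.
So the given relations leave the order of Gia and Vera undetermined.

undetermined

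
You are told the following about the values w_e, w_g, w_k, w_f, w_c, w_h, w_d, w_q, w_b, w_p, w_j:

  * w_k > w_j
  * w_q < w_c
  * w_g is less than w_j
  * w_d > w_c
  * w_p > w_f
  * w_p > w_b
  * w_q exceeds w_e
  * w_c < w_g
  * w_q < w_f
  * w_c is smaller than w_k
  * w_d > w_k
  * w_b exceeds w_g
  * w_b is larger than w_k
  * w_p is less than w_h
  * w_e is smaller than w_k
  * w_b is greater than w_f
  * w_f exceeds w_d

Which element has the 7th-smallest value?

Chaining the given pairs: w_e < w_q < w_c < w_g < w_j < w_k < w_d < w_f < w_b < w_p < w_h.
The 7th smallest is w_d.

w_d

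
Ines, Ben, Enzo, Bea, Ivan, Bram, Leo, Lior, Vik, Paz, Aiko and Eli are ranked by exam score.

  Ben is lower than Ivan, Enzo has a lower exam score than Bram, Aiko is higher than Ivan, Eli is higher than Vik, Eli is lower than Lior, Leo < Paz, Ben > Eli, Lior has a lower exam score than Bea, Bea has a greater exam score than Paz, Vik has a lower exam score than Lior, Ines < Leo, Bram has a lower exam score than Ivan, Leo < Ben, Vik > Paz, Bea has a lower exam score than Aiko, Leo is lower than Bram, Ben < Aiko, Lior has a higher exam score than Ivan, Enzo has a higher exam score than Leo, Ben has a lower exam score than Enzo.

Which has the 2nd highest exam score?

Piecing the relations together gives one ordering: Ines < Leo < Paz < Vik < Eli < Ben < Enzo < Bram < Ivan < Lior < Bea < Aiko.
Counting 2 from the largest end gives Bea.

Bea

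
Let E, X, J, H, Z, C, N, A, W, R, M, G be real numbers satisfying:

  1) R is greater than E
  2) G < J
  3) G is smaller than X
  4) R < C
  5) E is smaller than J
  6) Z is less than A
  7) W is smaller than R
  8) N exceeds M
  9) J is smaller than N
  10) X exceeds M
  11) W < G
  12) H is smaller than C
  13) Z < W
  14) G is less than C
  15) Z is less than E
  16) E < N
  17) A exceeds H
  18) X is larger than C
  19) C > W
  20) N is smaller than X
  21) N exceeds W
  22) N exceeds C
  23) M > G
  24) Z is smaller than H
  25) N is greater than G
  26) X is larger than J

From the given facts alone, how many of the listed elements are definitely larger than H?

4

The elements the relations force above H are A, C, N, X — no chain reaches any other.
That is 4.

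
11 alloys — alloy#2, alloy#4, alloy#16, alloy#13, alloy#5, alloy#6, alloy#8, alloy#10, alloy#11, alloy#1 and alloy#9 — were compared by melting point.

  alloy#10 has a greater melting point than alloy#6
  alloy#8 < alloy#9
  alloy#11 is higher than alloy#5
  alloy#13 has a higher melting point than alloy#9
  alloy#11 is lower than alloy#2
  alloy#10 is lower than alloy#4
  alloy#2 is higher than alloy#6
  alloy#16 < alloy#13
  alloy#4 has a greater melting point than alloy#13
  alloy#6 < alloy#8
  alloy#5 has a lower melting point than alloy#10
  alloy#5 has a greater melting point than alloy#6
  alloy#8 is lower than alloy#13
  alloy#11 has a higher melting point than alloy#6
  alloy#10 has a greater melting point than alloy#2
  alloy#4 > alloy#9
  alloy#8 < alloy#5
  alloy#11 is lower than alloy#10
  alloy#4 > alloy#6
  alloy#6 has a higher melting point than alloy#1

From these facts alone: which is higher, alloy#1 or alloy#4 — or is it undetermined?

alloy#4

alloy#1 < alloy#6 and alloy#6 < alloy#8 give alloy#1 < alloy#8.
With alloy#8 < alloy#5: alloy#1 < alloy#6 < alloy#8 < alloy#5.
Then alloy#5 < alloy#10 extends the chain to alloy#10.
With alloy#10 < alloy#4: alloy#1 < alloy#6 < alloy#8 < alloy#5 < alloy#10 < alloy#4.
So alloy#4 is higher.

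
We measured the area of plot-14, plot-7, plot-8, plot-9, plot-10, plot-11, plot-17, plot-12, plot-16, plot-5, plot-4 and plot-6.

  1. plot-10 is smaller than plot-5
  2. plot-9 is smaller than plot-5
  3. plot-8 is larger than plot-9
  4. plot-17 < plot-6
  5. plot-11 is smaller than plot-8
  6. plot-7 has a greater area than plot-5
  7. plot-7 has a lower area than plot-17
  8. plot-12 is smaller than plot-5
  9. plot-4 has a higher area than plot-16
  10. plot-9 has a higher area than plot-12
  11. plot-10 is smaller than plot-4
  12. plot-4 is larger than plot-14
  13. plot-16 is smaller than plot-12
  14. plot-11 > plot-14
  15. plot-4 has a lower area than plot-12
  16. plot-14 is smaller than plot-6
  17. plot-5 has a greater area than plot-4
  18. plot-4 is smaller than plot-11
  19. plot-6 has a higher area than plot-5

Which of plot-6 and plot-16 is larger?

plot-6

Link the given pairs in sequence: plot-16 < plot-4; plot-4 < plot-12; plot-12 < plot-9; plot-9 < plot-5; plot-5 < plot-7; plot-7 < plot-17; plot-17 < plot-6.
Chaining these gives plot-16 < plot-4 < plot-12 < plot-9 < plot-5 < plot-7 < plot-17 < plot-6.
So plot-16 < plot-6; plot-6 is the larger of the two.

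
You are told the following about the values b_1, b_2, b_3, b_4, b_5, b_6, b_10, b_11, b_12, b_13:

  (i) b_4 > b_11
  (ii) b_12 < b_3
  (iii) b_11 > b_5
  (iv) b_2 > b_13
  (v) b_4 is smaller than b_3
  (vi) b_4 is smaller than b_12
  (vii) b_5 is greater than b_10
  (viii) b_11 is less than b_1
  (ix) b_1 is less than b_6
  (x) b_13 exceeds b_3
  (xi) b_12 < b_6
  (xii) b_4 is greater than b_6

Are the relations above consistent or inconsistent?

inconsistent

We have b_12 < b_6 stated directly, yet also b_6 < b_4 < b_12 by chaining the others — so b_6 < b_12. Contradiction.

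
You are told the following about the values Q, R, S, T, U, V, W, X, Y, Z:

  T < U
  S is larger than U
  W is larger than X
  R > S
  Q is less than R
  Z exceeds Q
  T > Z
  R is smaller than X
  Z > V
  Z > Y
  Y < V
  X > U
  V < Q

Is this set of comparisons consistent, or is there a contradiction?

consistent

Every relation is compatible with Y < V < Q < Z < T < U < S < R < X < W; the set is consistent.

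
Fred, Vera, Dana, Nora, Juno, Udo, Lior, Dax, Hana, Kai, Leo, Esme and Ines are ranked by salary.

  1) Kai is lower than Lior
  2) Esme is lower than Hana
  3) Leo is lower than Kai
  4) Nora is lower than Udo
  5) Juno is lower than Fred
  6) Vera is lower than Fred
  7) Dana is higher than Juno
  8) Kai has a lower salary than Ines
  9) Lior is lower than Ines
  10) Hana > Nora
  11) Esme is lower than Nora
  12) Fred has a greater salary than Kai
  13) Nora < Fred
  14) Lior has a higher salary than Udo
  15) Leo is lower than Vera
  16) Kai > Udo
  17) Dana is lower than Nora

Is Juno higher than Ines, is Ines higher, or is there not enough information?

Ines

Link the given pairs in sequence: Juno < Dana; Dana < Nora; Nora < Udo; Udo < Kai; Kai < Lior; Lior < Ines.
Chaining these gives Juno < Dana < Nora < Udo < Kai < Lior < Ines.
So Ines is higher.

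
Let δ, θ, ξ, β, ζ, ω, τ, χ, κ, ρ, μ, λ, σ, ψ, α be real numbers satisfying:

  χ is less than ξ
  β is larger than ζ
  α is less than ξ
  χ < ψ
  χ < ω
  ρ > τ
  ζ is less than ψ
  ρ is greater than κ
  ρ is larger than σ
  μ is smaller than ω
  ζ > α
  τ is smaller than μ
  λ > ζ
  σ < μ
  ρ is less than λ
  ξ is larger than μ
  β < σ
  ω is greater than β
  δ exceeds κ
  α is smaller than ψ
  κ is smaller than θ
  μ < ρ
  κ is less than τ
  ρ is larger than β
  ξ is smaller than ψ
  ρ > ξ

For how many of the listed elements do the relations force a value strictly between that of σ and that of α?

The relations place α below σ. An element lies strictly between them when it is forced above α and also forced below σ.
Above α: {ζ, β, μ, ξ, ρ, ψ, λ, ω}. Below σ: {ζ, β}.
Intersection: {ζ, β} — 2.

2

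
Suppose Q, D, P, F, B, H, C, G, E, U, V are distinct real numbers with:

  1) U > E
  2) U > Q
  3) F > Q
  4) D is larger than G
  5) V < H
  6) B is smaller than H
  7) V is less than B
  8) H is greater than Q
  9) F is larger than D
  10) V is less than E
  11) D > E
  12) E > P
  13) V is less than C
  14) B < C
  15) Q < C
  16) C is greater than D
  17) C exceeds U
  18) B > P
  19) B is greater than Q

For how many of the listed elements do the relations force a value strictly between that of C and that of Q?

Chaining upward from Q reaches: B, U, H, F.
Chaining downward from C reaches: V, G, P, B, E, U, D.
Strictly between Q and C are those in both lists: B, U — 2 elements.

2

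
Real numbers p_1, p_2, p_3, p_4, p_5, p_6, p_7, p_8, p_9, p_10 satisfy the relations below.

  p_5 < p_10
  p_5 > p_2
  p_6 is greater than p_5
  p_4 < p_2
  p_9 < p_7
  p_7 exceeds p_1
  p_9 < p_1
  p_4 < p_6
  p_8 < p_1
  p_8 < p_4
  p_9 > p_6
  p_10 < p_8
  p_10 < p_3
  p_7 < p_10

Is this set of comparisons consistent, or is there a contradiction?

inconsistent

Chaining the given relations yields p_8 < p_4 < p_2 < p_5 < p_6 < p_9 < p_1 < p_7 < p_10, so p_8 < p_10. But one relation states p_10 < p_8. These cannot both hold.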